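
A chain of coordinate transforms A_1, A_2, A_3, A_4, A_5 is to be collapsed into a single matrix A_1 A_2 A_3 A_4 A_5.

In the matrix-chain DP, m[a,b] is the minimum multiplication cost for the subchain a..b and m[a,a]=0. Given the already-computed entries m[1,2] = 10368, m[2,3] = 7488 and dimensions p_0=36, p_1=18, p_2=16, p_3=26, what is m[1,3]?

m[1,3] = min over k∈[1,2] of m[1,k]+m[k+1,3]+p_{0}·p_k·p_{3}.
k=1: 0 + 7488 + 36·18·26 = 24336; k=2: 10368 + 0 + 36·16·26 = 25344.
Minimum: 24336 at k=1.

24336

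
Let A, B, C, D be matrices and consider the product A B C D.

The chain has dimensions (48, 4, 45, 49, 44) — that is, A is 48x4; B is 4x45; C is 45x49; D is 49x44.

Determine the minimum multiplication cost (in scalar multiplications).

Adjacent pairs: AB = 48·4·45 = 8640; BC = 4·45·49 = 8820; CD = 45·49·44 = 97020.
Length 3: A..C: k=1: 0+8820+48·4·49=18228; k=2: 8640+0+48·45·49=114480 → min 18228 | B..D: k=2: 0+97020+4·45·44=104940; k=3: 8820+0+4·49·44=17444 → min 17444.
Length 4: A..D: k=1: 0+17444+48·4·44=25892; k=2: 8640+97020+48·45·44=200700; k=3: 18228+0+48·49·44=121716 → min 25892.
Optimal order: (A ((B C) D)) with cost 25892.

25892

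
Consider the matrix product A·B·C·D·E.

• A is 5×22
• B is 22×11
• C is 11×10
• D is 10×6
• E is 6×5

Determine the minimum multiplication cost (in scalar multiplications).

2210

Adjacent pairs: AB = 5·22·11 = 1210; BC = 22·11·10 = 2420; CD = 11·10·6 = 660; DE = 10·6·5 = 300.
Length 3: A..C: k=1: 0+2420+5·22·10=3520; k=2: 1210+0+5·11·10=1760 → min 1760 | B..D: k=2: 0+660+22·11·6=2112; k=3: 2420+0+22·10·6=3740 → min 2112 | C..E: k=3: 0+300+11·10·5=850; k=4: 660+0+11·6·5=990 → min 850.
Length 4: A..D: k=1: 0+2112+5·22·6=2772; k=2: 1210+660+5·11·6=2200; k=3: 1760+0+5·10·6=2060 → min 2060 | B..E: k=2: 0+850+22·11·5=2060; k=3: 2420+300+22·10·5=3820; k=4: 2112+0+22·6·5=2772 → min 2060.
Length 5: A..E: k=1: 0+2060+5·22·5=2610; k=2: 1210+850+5·11·5=2335; k=3: 1760+300+5·10·5=2310; k=4: 2060+0+5·6·5=2210 → min 2210.
Optimal order: ((((A·B)·C)·D)·E) with cost 2210.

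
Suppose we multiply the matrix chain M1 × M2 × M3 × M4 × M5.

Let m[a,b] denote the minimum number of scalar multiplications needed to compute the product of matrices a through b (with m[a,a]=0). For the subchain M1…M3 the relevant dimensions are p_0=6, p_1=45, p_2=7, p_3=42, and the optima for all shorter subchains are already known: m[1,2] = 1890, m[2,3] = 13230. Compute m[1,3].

3654

m[1,3] = min over k∈[1,2] of m[1,k]+m[k+1,3]+p_{0}·p_k·p_{3}.
k=1: 0 + 13230 + 6·45·42 = 24570; k=2: 1890 + 0 + 6·7·42 = 3654.
Minimum: 3654 at k=2.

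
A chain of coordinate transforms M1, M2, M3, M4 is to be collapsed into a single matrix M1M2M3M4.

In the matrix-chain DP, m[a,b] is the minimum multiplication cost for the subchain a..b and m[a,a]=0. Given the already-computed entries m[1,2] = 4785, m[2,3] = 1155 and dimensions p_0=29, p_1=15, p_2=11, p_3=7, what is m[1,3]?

m[1,3] = min over k∈[1,2] of m[1,k]+m[k+1,3]+p_{0}·p_k·p_{3}.
k=1: 0 + 1155 + 29·15·7 = 4200; k=2: 4785 + 0 + 29·11·7 = 7018.
Minimum: 4200 at k=1.

4200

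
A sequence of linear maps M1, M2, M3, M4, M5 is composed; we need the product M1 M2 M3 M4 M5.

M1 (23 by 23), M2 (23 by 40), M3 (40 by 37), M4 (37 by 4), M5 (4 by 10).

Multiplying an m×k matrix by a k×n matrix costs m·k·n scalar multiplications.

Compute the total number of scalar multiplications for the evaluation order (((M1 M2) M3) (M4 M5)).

(M1 M2): 23×23 by 23×40 → 23×40, cost 23·23·40 = 21160
((M1 M2) M3): 23×40 by 40×37 → 23×37, cost 23·40·37 = 34040; cumulative 55200
(M4 M5): 37×4 by 4×10 → 37×10, cost 37·4·10 = 1480
(((M1 M2) M3) (M4 M5)): 23×37 by 37×10 → 23×10, cost 23·37·10 = 8510; cumulative 65190
Total: 65190 scalar multiplications.

65190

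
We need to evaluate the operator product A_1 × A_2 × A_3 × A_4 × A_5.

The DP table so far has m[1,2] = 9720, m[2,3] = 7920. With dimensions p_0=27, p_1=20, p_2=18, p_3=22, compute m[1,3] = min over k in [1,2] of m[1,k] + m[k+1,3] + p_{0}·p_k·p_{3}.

m[1,3] = min over k∈[1,2] of m[1,k]+m[k+1,3]+p_{0}·p_k·p_{3}.
k=1: 0 + 7920 + 27·20·22 = 19800; k=2: 9720 + 0 + 27·18·22 = 20412.
Minimum: 19800 at k=1.

19800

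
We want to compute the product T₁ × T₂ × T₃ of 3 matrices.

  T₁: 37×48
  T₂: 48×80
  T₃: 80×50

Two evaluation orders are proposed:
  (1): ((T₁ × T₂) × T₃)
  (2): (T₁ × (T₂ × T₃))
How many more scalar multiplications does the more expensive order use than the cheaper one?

9280

Order (1) = ((T₁ × T₂) × T₃): (T₁ × T₂): 37×48 by 48×80 → 37×80, cost 37·48·80 = 142080; ((T₁ × T₂) × T₃): 37×80 by 80×50 → 37×50, cost 37·80·50 = 148000; cumulative 290080. Total 290080.
Order (2) = (T₁ × (T₂ × T₃)): (T₂ × T₃): 48×80 by 80×50 → 48×50, cost 48·80·50 = 192000; (T₁ × (T₂ × T₃)): 37×48 by 48×50 → 37×50, cost 37·48·50 = 88800; cumulative 280800. Total 280800.
Difference: |290080 − 280800| = 9280.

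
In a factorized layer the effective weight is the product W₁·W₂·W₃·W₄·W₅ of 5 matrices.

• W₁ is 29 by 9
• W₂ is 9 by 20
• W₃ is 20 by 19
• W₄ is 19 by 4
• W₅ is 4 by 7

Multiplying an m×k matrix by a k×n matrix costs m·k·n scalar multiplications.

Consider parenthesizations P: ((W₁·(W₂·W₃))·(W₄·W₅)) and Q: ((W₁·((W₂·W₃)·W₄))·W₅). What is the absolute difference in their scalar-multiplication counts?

6808

Order P = ((W₁·(W₂·W₃))·(W₄·W₅)): (W₂·W₃): 9×20 by 20×19 → 9×19, cost 9·20·19 = 3420; (W₁·(W₂·W₃)): 29×9 by 9×19 → 29×19, cost 29·9·19 = 4959; cumulative 8379; (W₄·W₅): 19×4 by 4×7 → 19×7, cost 19·4·7 = 532; ((W₁·(W₂·W₃))·(W₄·W₅)): 29×19 by 19×7 → 29×7, cost 29·19·7 = 3857; cumulative 12768. Total 12768.
Order Q = ((W₁·((W₂·W₃)·W₄))·W₅): (W₂·W₃): 9×20 by 20×19 → 9×19, cost 9·20·19 = 3420; ((W₂·W₃)·W₄): 9×19 by 19×4 → 9×4, cost 9·19·4 = 684; cumulative 4104; (W₁·((W₂·W₃)·W₄)): 29×9 by 9×4 → 29×4, cost 29·9·4 = 1044; cumulative 5148; ((W₁·((W₂·W₃)·W₄))·W₅): 29×4 by 4×7 → 29×7, cost 29·4·7 = 812; cumulative 5960. Total 5960.
Difference: |12768 − 5960| = 6808.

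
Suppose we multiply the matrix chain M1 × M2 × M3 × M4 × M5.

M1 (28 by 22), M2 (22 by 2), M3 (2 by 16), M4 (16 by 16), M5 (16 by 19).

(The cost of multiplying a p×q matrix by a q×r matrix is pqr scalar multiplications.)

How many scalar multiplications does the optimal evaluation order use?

3416

Adjacent pairs: M1M2 = 28·22·2 = 1232; M2M3 = 22·2·16 = 704; M3M4 = 2·16·16 = 512; M4M5 = 16·16·19 = 4864.
Length 3: M1..M3: k=1: 0+704+28·22·16=10560; k=2: 1232+0+28·2·16=2128 → min 2128 | M2..M4: k=2: 0+512+22·2·16=1216; k=3: 704+0+22·16·16=6336 → min 1216 | M3..M5: k=3: 0+4864+2·16·19=5472; k=4: 512+0+2·16·19=1120 → min 1120.
Length 4: M1..M4: k=1: 0+1216+28·22·16=11072; k=2: 1232+512+28·2·16=2640; k=3: 2128+0+28·16·16=9296 → min 2640 | M2..M5: k=2: 0+1120+22·2·19=1956; k=3: 704+4864+22·16·19=12256; k=4: 1216+0+22·16·19=7904 → min 1956.
Length 5: M1..M5: k=1: 0+1956+28·22·19=13660; k=2: 1232+1120+28·2·19=3416; k=3: 2128+4864+28·16·19=15504; k=4: 2640+0+28·16·19=11152 → min 3416.
Optimal order: ((M1 × M2) × ((M3 × M4) × M5)) with cost 3416.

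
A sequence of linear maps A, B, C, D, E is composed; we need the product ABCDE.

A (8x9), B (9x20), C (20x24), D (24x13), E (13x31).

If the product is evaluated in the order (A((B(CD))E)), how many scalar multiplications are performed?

14439

(CD): 20×24 by 24×13 → 20×13, cost 20·24·13 = 6240
(B(CD)): 9×20 by 20×13 → 9×13, cost 9·20·13 = 2340; cumulative 8580
((B(CD))E): 9×13 by 13×31 → 9×31, cost 9·13·31 = 3627; cumulative 12207
(A((B(CD))E)): 8×9 by 9×31 → 8×31, cost 8·9·31 = 2232; cumulative 14439
Total: 14439 scalar multiplications.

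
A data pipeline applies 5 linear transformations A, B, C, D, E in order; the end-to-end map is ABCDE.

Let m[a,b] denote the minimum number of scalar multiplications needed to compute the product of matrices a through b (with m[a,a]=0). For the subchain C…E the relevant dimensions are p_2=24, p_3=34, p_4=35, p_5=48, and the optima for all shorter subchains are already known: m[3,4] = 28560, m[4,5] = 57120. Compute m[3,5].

68880

m[3,5] = min over k∈[3,4] of m[3,k]+m[k+1,5]+p_{2}·p_k·p_{5}.
k=3: 0 + 57120 + 24·34·48 = 96288; k=4: 28560 + 0 + 24·35·48 = 68880.
Minimum: 68880 at k=4.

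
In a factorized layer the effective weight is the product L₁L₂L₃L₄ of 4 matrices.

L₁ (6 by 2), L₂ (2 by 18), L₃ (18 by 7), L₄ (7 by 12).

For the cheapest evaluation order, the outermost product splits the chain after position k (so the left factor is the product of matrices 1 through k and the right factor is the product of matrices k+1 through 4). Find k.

1

Adjacent pairs: L₁L₂ = 6·2·18 = 216; L₂L₃ = 2·18·7 = 252; L₃L₄ = 18·7·12 = 1512.
Length 3: L₁..L₃: k=1: 0+252+6·2·7=336; k=2: 216+0+6·18·7=972 → min 336 | L₂..L₄: k=2: 0+1512+2·18·12=1944; k=3: 252+0+2·7·12=420 → min 420.
Top-level splits: k=1: (L₁..L₁)·(L₂..L₄) → 0+420+6·2·12 = 564; k=2: (L₁..L₂)·(L₃..L₄) → 216+1512+6·18·12 = 3024; k=3: (L₁..L₃)·(L₄..L₄) → 336+0+6·7·12 = 840.
Best split is after L₁, i.e. k = 1.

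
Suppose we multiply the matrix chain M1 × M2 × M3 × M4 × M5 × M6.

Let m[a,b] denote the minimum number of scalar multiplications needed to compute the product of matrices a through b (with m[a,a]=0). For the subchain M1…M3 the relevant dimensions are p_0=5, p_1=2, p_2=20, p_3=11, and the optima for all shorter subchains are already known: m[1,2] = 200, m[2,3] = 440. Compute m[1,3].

550

m[1,3] = min over k∈[1,2] of m[1,k]+m[k+1,3]+p_{0}·p_k·p_{3}.
k=1: 0 + 440 + 5·2·11 = 550; k=2: 200 + 0 + 5·20·11 = 1300.
Minimum: 550 at k=1.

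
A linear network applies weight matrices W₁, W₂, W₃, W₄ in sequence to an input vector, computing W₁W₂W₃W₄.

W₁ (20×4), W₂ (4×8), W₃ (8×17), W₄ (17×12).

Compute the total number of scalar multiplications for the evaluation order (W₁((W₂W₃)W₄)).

2320

(W₂W₃): 4×8 by 8×17 → 4×17, cost 4·8·17 = 544
((W₂W₃)W₄): 4×17 by 17×12 → 4×12, cost 4·17·12 = 816; cumulative 1360
(W₁((W₂W₃)W₄)): 20×4 by 4×12 → 20×12, cost 20·4·12 = 960; cumulative 2320
Total: 2320 scalar multiplications.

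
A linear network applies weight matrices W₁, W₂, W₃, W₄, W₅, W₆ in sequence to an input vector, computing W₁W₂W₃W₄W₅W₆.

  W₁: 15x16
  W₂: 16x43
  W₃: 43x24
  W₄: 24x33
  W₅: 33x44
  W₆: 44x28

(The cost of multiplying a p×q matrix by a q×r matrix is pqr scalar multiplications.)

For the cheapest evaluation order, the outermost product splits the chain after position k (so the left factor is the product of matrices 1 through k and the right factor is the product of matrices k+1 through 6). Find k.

Adjacent pairs: W₁W₂ = 15·16·43 = 10320; W₂W₃ = 16·43·24 = 16512; W₃W₄ = 43·24·33 = 34056; W₄W₅ = 24·33·44 = 34848; W₅W₆ = 33·44·28 = 40656.
Length 3: W₁..W₃: k=1: 0+16512+15·16·24=22272; k=2: 10320+0+15·43·24=25800 → min 22272 | W₂..W₄: k=2: 0+34056+16·43·33=56760; k=3: 16512+0+16·24·33=29184 → min 29184 | W₃..W₅: k=3: 0+34848+43·24·44=80256; k=4: 34056+0+43·33·44=96492 → min 80256 | W₄..W₆: k=4: 0+40656+24·33·28=62832; k=5: 34848+0+24·44·28=64416 → min 62832.
Length 4: W₁..W₄: k=1: 0+29184+15·16·33=37104; k=2: 10320+34056+15·43·33=65661; k=3: 22272+0+15·24·33=34152 → min 34152 | W₂..W₅: k=2: 0+80256+16·43·44=110528; k=3: 16512+34848+16·24·44=68256; k=4: 29184+0+16·33·44=52416 → min 52416 | W₃..W₆: k=3: 0+62832+43·24·28=91728; k=4: 34056+40656+43·33·28=114444; k=5: 80256+0+43·44·28=133232 → min 91728.
Length 5: W₁..W₅: k=1: 0+52416+15·16·44=62976; k=2: 10320+80256+15·43·44=118956; k=3: 22272+34848+15·24·44=72960; k=4: 34152+0+15·33·44=55932 → min 55932 | W₂..W₆: k=2: 0+91728+16·43·28=110992; k=3: 16512+62832+16·24·28=90096; k=4: 29184+40656+16·33·28=84624; k=5: 52416+0+16·44·28=72128 → min 72128.
Top-level splits: k=1: (W₁..W₁)·(W₂..W₆) → 0+72128+15·16·28 = 78848; k=2: (W₁..W₂)·(W₃..W₆) → 10320+91728+15·43·28 = 120108; k=3: (W₁..W₃)·(W₄..W₆) → 22272+62832+15·24·28 = 95184; k=4: (W₁..W₄)·(W₅..W₆) → 34152+40656+15·33·28 = 88668; k=5: (W₁..W₅)·(W₆..W₆) → 55932+0+15·44·28 = 74412.
Best split is after W₅, i.e. k = 5.

5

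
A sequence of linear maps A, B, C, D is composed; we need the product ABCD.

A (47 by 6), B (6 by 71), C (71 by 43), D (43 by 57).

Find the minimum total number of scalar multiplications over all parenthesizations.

49098

Adjacent pairs: AB = 47·6·71 = 20022; BC = 6·71·43 = 18318; CD = 71·43·57 = 174021.
Length 3: A..C: k=1: 0+18318+47·6·43=30444; k=2: 20022+0+47·71·43=163513 → min 30444 | B..D: k=2: 0+174021+6·71·57=198303; k=3: 18318+0+6·43·57=33024 → min 33024.
Length 4: A..D: k=1: 0+33024+47·6·57=49098; k=2: 20022+174021+47·71·57=384252; k=3: 30444+0+47·43·57=145641 → min 49098.
Optimal order: (A((BC)D)) with cost 49098.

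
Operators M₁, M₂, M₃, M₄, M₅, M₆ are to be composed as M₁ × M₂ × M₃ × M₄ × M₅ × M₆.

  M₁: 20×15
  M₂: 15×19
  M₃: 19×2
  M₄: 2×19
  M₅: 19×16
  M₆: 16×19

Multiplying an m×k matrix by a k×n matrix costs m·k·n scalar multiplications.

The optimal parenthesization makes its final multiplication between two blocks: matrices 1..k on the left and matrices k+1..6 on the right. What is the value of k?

Adjacent pairs: M₁M₂ = 20·15·19 = 5700; M₂M₃ = 15·19·2 = 570; M₃M₄ = 19·2·19 = 722; M₄M₅ = 2·19·16 = 608; M₅M₆ = 19·16·19 = 5776.
Length 3: M₁..M₃: k=1: 0+570+20·15·2=1170; k=2: 5700+0+20·19·2=6460 → min 1170 | M₂..M₄: k=2: 0+722+15·19·19=6137; k=3: 570+0+15·2·19=1140 → min 1140 | M₃..M₅: k=3: 0+608+19·2·16=1216; k=4: 722+0+19·19·16=6498 → min 1216 | M₄..M₆: k=4: 0+5776+2·19·19=6498; k=5: 608+0+2·16·19=1216 → min 1216.
Length 4: M₁..M₄: k=1: 0+1140+20·15·19=6840; k=2: 5700+722+20·19·19=13642; k=3: 1170+0+20·2·19=1930 → min 1930 | M₂..M₅: k=2: 0+1216+15·19·16=5776; k=3: 570+608+15·2·16=1658; k=4: 1140+0+15·19·16=5700 → min 1658 | M₃..M₆: k=3: 0+1216+19·2·19=1938; k=4: 722+5776+19·19·19=13357; k=5: 1216+0+19·16·19=6992 → min 1938.
Length 5: M₁..M₅: k=1: 0+1658+20·15·16=6458; k=2: 5700+1216+20·19·16=12996; k=3: 1170+608+20·2·16=2418; k=4: 1930+0+20·19·16=8010 → min 2418 | M₂..M₆: k=2: 0+1938+15·19·19=7353; k=3: 570+1216+15·2·19=2356; k=4: 1140+5776+15·19·19=12331; k=5: 1658+0+15·16·19=6218 → min 2356.
Top-level splits: k=1: (M₁..M₁)·(M₂..M₆) → 0+2356+20·15·19 = 8056; k=2: (M₁..M₂)·(M₃..M₆) → 5700+1938+20·19·19 = 14858; k=3: (M₁..M₃)·(M₄..M₆) → 1170+1216+20·2·19 = 3146; k=4: (M₁..M₄)·(M₅..M₆) → 1930+5776+20·19·19 = 14926; k=5: (M₁..M₅)·(M₆..M₆) → 2418+0+20·16·19 = 8498.
Best split is after M₃, i.e. k = 3.

3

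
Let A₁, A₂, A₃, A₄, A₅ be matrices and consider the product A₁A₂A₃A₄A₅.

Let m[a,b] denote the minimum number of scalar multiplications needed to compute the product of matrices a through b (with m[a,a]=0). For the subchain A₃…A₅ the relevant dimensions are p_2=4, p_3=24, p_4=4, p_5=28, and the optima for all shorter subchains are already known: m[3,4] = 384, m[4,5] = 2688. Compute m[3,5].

m[3,5] = min over k∈[3,4] of m[3,k]+m[k+1,5]+p_{2}·p_k·p_{5}.
k=3: 0 + 2688 + 4·24·28 = 5376; k=4: 384 + 0 + 4·4·28 = 832.
Minimum: 832 at k=4.

832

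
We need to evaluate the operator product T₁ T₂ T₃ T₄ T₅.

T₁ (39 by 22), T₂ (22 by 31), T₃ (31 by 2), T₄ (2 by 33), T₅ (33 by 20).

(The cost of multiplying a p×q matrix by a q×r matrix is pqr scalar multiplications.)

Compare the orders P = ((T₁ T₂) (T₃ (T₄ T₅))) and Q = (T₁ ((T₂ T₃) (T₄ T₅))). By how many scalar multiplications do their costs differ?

32614

Order P = ((T₁ T₂) (T₃ (T₄ T₅))): (T₁ T₂): 39×22 by 22×31 → 39×31, cost 39·22·31 = 26598; (T₄ T₅): 2×33 by 33×20 → 2×20, cost 2·33·20 = 1320; (T₃ (T₄ T₅)): 31×2 by 2×20 → 31×20, cost 31·2·20 = 1240; cumulative 2560; ((T₁ T₂) (T₃ (T₄ T₅))): 39×31 by 31×20 → 39×20, cost 39·31·20 = 24180; cumulative 53338. Total 53338.
Order Q = (T₁ ((T₂ T₃) (T₄ T₅))): (T₂ T₃): 22×31 by 31×2 → 22×2, cost 22·31·2 = 1364; (T₄ T₅): 2×33 by 33×20 → 2×20, cost 2·33·20 = 1320; ((T₂ T₃) (T₄ T₅)): 22×2 by 2×20 → 22×20, cost 22·2·20 = 880; cumulative 3564; (T₁ ((T₂ T₃) (T₄ T₅))): 39×22 by 22×20 → 39×20, cost 39·22·20 = 17160; cumulative 20724. Total 20724.
Difference: |53338 − 20724| = 32614.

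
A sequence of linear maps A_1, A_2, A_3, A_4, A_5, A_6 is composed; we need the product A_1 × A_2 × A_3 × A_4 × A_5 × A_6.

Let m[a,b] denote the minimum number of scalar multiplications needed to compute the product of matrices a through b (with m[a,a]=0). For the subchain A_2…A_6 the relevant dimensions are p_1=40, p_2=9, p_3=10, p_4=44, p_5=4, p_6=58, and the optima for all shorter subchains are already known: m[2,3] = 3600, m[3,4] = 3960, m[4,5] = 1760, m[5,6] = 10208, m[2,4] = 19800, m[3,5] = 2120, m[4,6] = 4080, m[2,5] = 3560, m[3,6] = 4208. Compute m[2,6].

m[2,6] = min over k∈[2,5] of m[2,k]+m[k+1,6]+p_{1}·p_k·p_{6}.
k=2: 0 + 4208 + 40·9·58 = 25088; k=3: 3600 + 4080 + 40·10·58 = 30880; k=4: 19800 + 10208 + 40·44·58 = 132088; k=5: 3560 + 0 + 40·4·58 = 12840.
Minimum: 12840 at k=5.

12840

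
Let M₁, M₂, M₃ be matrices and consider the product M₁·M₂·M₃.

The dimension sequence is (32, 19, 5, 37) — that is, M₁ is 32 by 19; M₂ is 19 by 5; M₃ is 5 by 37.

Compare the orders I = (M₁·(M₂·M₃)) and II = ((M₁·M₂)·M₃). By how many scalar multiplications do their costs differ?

Order I = (M₁·(M₂·M₃)): (M₂·M₃): 19×5 by 5×37 → 19×37, cost 19·5·37 = 3515; (M₁·(M₂·M₃)): 32×19 by 19×37 → 32×37, cost 32·19·37 = 22496; cumulative 26011. Total 26011.
Order II = ((M₁·M₂)·M₃): (M₁·M₂): 32×19 by 19×5 → 32×5, cost 32·19·5 = 3040; ((M₁·M₂)·M₃): 32×5 by 5×37 → 32×37, cost 32·5·37 = 5920; cumulative 8960. Total 8960.
Difference: |26011 − 8960| = 17051.

17051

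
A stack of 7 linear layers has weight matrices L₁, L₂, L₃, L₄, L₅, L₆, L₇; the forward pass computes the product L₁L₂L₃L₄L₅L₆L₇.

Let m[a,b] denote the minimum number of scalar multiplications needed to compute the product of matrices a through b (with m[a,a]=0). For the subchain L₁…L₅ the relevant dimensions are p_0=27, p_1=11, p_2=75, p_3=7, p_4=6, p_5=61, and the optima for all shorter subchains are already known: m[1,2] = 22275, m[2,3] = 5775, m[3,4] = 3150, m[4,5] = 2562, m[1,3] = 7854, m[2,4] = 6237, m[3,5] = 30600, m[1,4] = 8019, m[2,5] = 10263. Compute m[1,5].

17901

m[1,5] = min over k∈[1,4] of m[1,k]+m[k+1,5]+p_{0}·p_k·p_{5}.
k=1: 0 + 10263 + 27·11·61 = 28380; k=2: 22275 + 30600 + 27·75·61 = 176400; k=3: 7854 + 2562 + 27·7·61 = 21945; k=4: 8019 + 0 + 27·6·61 = 17901.
Minimum: 17901 at k=4.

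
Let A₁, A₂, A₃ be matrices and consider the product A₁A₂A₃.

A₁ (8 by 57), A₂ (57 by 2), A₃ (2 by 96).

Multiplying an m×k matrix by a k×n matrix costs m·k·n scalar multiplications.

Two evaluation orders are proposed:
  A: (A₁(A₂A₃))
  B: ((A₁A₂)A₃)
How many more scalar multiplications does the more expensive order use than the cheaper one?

52272

Order A = (A₁(A₂A₃)): (A₂A₃): 57×2 by 2×96 → 57×96, cost 57·2·96 = 10944; (A₁(A₂A₃)): 8×57 by 57×96 → 8×96, cost 8·57·96 = 43776; cumulative 54720. Total 54720.
Order B = ((A₁A₂)A₃): (A₁A₂): 8×57 by 57×2 → 8×2, cost 8·57·2 = 912; ((A₁A₂)A₃): 8×2 by 2×96 → 8×96, cost 8·2·96 = 1536; cumulative 2448. Total 2448.
Difference: |54720 − 2448| = 52272.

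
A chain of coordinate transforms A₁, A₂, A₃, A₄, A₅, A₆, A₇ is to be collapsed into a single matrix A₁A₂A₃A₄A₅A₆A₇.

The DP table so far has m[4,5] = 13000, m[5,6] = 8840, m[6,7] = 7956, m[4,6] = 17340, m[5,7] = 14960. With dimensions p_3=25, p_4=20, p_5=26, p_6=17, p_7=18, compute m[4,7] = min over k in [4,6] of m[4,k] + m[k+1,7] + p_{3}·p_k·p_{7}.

23960

m[4,7] = min over k∈[4,6] of m[4,k]+m[k+1,7]+p_{3}·p_k·p_{7}.
k=4: 0 + 14960 + 25·20·18 = 23960; k=5: 13000 + 7956 + 25·26·18 = 32656; k=6: 17340 + 0 + 25·17·18 = 24990.
Minimum: 23960 at k=4.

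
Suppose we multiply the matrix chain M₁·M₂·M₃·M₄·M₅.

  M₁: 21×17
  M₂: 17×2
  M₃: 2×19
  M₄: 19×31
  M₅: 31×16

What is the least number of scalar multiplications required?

3556

Adjacent pairs: M₁M₂ = 21·17·2 = 714; M₂M₃ = 17·2·19 = 646; M₃M₄ = 2·19·31 = 1178; M₄M₅ = 19·31·16 = 9424.
Length 3: M₁..M₃: k=1: 0+646+21·17·19=7429; k=2: 714+0+21·2·19=1512 → min 1512 | M₂..M₄: k=2: 0+1178+17·2·31=2232; k=3: 646+0+17·19·31=10659 → min 2232 | M₃..M₅: k=3: 0+9424+2·19·16=10032; k=4: 1178+0+2·31·16=2170 → min 2170.
Length 4: M₁..M₄: k=1: 0+2232+21·17·31=13299; k=2: 714+1178+21·2·31=3194; k=3: 1512+0+21·19·31=13881 → min 3194 | M₂..M₅: k=2: 0+2170+17·2·16=2714; k=3: 646+9424+17·19·16=15238; k=4: 2232+0+17·31·16=10664 → min 2714.
Length 5: M₁..M₅: k=1: 0+2714+21·17·16=8426; k=2: 714+2170+21·2·16=3556; k=3: 1512+9424+21·19·16=17320; k=4: 3194+0+21·31·16=13610 → min 3556.
Optimal order: ((M₁·M₂)·((M₃·M₄)·M₅)) with cost 3556.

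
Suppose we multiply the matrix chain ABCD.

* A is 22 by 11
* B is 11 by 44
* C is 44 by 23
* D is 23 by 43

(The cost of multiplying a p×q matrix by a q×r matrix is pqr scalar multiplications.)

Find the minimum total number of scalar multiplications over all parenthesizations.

Adjacent pairs: AB = 22·11·44 = 10648; BC = 11·44·23 = 11132; CD = 44·23·43 = 43516.
Length 3: A..C: k=1: 0+11132+22·11·23=16698; k=2: 10648+0+22·44·23=32912 → min 16698 | B..D: k=2: 0+43516+11·44·43=64328; k=3: 11132+0+11·23·43=22011 → min 22011.
Length 4: A..D: k=1: 0+22011+22·11·43=32417; k=2: 10648+43516+22·44·43=95788; k=3: 16698+0+22·23·43=38456 → min 32417.
Optimal order: (A((BC)D)) with cost 32417.

32417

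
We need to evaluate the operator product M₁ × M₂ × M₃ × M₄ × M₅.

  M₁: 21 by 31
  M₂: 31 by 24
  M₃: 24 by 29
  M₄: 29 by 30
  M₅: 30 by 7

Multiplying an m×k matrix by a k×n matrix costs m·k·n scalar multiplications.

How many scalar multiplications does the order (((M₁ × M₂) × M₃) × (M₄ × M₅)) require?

(M₁ × M₂): 21×31 by 31×24 → 21×24, cost 21·31·24 = 15624
((M₁ × M₂) × M₃): 21×24 by 24×29 → 21×29, cost 21·24·29 = 14616; cumulative 30240
(M₄ × M₅): 29×30 by 30×7 → 29×7, cost 29·30·7 = 6090
(((M₁ × M₂) × M₃) × (M₄ × M₅)): 21×29 by 29×7 → 21×7, cost 21·29·7 = 4263; cumulative 40593
Total: 40593 scalar multiplications.

40593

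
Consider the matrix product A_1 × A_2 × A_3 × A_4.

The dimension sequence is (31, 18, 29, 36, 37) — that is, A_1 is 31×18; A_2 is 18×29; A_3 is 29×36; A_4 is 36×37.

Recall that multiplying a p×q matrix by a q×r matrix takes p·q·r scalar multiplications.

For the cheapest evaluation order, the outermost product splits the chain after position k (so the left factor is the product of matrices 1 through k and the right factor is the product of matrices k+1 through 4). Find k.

1

Adjacent pairs: A_1A_2 = 31·18·29 = 16182; A_2A_3 = 18·29·36 = 18792; A_3A_4 = 29·36·37 = 38628.
Length 3: A_1..A_3: k=1: 0+18792+31·18·36=38880; k=2: 16182+0+31·29·36=48546 → min 38880 | A_2..A_4: k=2: 0+38628+18·29·37=57942; k=3: 18792+0+18·36·37=42768 → min 42768.
Top-level splits: k=1: (A_1..A_1)·(A_2..A_4) → 0+42768+31·18·37 = 63414; k=2: (A_1..A_2)·(A_3..A_4) → 16182+38628+31·29·37 = 88073; k=3: (A_1..A_3)·(A_4..A_4) → 38880+0+31·36·37 = 80172.
Best split is after A_1, i.e. k = 1.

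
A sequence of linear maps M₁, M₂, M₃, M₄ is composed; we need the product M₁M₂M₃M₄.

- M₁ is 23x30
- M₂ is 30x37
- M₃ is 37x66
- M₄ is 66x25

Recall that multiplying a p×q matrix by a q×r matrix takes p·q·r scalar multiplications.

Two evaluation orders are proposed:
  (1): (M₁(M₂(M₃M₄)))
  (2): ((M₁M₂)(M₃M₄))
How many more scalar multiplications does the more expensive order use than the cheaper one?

Order (1) = (M₁(M₂(M₃M₄))): (M₃M₄): 37×66 by 66×25 → 37×25, cost 37·66·25 = 61050; (M₂(M₃M₄)): 30×37 by 37×25 → 30×25, cost 30·37·25 = 27750; cumulative 88800; (M₁(M₂(M₃M₄))): 23×30 by 30×25 → 23×25, cost 23·30·25 = 17250; cumulative 106050. Total 106050.
Order (2) = ((M₁M₂)(M₃M₄)): (M₁M₂): 23×30 by 30×37 → 23×37, cost 23·30·37 = 25530; (M₃M₄): 37×66 by 66×25 → 37×25, cost 37·66·25 = 61050; ((M₁M₂)(M₃M₄)): 23×37 by 37×25 → 23×25, cost 23·37·25 = 21275; cumulative 107855. Total 107855.
Difference: |106050 − 107855| = 1805.

1805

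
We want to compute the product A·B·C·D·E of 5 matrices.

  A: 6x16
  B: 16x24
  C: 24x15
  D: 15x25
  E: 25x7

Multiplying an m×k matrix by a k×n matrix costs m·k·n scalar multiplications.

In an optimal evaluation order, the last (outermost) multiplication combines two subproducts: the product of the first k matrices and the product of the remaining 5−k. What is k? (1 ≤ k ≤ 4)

Adjacent pairs: AB = 6·16·24 = 2304; BC = 16·24·15 = 5760; CD = 24·15·25 = 9000; DE = 15·25·7 = 2625.
Length 3: A..C: k=1: 0+5760+6·16·15=7200; k=2: 2304+0+6·24·15=4464 → min 4464 | B..D: k=2: 0+9000+16·24·25=18600; k=3: 5760+0+16·15·25=11760 → min 11760 | C..E: k=3: 0+2625+24·15·7=5145; k=4: 9000+0+24·25·7=13200 → min 5145.
Length 4: A..D: k=1: 0+11760+6·16·25=14160; k=2: 2304+9000+6·24·25=14904; k=3: 4464+0+6·15·25=6714 → min 6714 | B..E: k=2: 0+5145+16·24·7=7833; k=3: 5760+2625+16·15·7=10065; k=4: 11760+0+16·25·7=14560 → min 7833.
Top-level splits: k=1: (A..A)·(B..E) → 0+7833+6·16·7 = 8505; k=2: (A..B)·(C..E) → 2304+5145+6·24·7 = 8457; k=3: (A..C)·(D..E) → 4464+2625+6·15·7 = 7719; k=4: (A..D)·(E..E) → 6714+0+6·25·7 = 7764.
Best split is after C, i.e. k = 3.

3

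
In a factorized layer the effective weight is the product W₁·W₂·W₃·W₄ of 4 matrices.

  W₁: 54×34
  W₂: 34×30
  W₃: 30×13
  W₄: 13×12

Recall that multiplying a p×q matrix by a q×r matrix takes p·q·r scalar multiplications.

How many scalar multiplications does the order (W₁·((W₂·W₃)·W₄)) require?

(W₂·W₃): 34×30 by 30×13 → 34×13, cost 34·30·13 = 13260
((W₂·W₃)·W₄): 34×13 by 13×12 → 34×12, cost 34·13·12 = 5304; cumulative 18564
(W₁·((W₂·W₃)·W₄)): 54×34 by 34×12 → 54×12, cost 54·34·12 = 22032; cumulative 40596
Total: 40596 scalar multiplications.

40596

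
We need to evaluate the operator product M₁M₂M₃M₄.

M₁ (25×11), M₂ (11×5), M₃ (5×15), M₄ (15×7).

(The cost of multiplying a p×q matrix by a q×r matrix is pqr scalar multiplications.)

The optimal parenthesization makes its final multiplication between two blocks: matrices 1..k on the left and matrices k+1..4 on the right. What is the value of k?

Adjacent pairs: M₁M₂ = 25·11·5 = 1375; M₂M₃ = 11·5·15 = 825; M₃M₄ = 5·15·7 = 525.
Length 3: M₁..M₃: k=1: 0+825+25·11·15=4950; k=2: 1375+0+25·5·15=3250 → min 3250 | M₂..M₄: k=2: 0+525+11·5·7=910; k=3: 825+0+11·15·7=1980 → min 910.
Top-level splits: k=1: (M₁..M₁)·(M₂..M₄) → 0+910+25·11·7 = 2835; k=2: (M₁..M₂)·(M₃..M₄) → 1375+525+25·5·7 = 2775; k=3: (M₁..M₃)·(M₄..M₄) → 3250+0+25·15·7 = 5875.
Best split is after M₂, i.e. k = 2.

2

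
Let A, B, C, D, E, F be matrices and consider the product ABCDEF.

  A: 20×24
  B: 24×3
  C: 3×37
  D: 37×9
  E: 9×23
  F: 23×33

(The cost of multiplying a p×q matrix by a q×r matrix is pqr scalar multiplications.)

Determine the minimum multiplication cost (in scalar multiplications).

Adjacent pairs: AB = 20·24·3 = 1440; BC = 24·3·37 = 2664; CD = 3·37·9 = 999; DE = 37·9·23 = 7659; EF = 9·23·33 = 6831.
Length 3: A..C: k=1: 0+2664+20·24·37=20424; k=2: 1440+0+20·3·37=3660 → min 3660 | B..D: k=2: 0+999+24·3·9=1647; k=3: 2664+0+24·37·9=10656 → min 1647 | C..E: k=3: 0+7659+3·37·23=10212; k=4: 999+0+3·9·23=1620 → min 1620 | D..F: k=4: 0+6831+37·9·33=17820; k=5: 7659+0+37·23·33=35742 → min 17820.
Length 4: A..D: k=1: 0+1647+20·24·9=5967; k=2: 1440+999+20·3·9=2979; k=3: 3660+0+20·37·9=10320 → min 2979 | B..E: k=2: 0+1620+24·3·23=3276; k=3: 2664+7659+24·37·23=30747; k=4: 1647+0+24·9·23=6615 → min 3276 | C..F: k=3: 0+17820+3·37·33=21483; k=4: 999+6831+3·9·33=8721; k=5: 1620+0+3·23·33=3897 → min 3897.
Length 5: A..E: k=1: 0+3276+20·24·23=14316; k=2: 1440+1620+20·3·23=4440; k=3: 3660+7659+20·37·23=28339; k=4: 2979+0+20·9·23=7119 → min 4440 | B..F: k=2: 0+3897+24·3·33=6273; k=3: 2664+17820+24·37·33=49788; k=4: 1647+6831+24·9·33=15606; k=5: 3276+0+24·23·33=21492 → min 6273.
Length 6: A..F: k=1: 0+6273+20·24·33=22113; k=2: 1440+3897+20·3·33=7317; k=3: 3660+17820+20·37·33=45900; k=4: 2979+6831+20·9·33=15750; k=5: 4440+0+20·23·33=19620 → min 7317.
Optimal order: ((AB)(((CD)E)F)) with cost 7317.

7317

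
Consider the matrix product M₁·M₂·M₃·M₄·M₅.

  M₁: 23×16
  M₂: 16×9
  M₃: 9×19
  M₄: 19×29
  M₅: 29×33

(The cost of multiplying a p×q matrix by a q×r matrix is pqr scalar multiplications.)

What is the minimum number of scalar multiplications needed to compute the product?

23715

Adjacent pairs: M₁M₂ = 23·16·9 = 3312; M₂M₃ = 16·9·19 = 2736; M₃M₄ = 9·19·29 = 4959; M₄M₅ = 19·29·33 = 18183.
Length 3: M₁..M₃: k=1: 0+2736+23·16·19=9728; k=2: 3312+0+23·9·19=7245 → min 7245 | M₂..M₄: k=2: 0+4959+16·9·29=9135; k=3: 2736+0+16·19·29=11552 → min 9135 | M₃..M₅: k=3: 0+18183+9·19·33=23826; k=4: 4959+0+9·29·33=13572 → min 13572.
Length 4: M₁..M₄: k=1: 0+9135+23·16·29=19807; k=2: 3312+4959+23·9·29=14274; k=3: 7245+0+23·19·29=19918 → min 14274 | M₂..M₅: k=2: 0+13572+16·9·33=18324; k=3: 2736+18183+16·19·33=30951; k=4: 9135+0+16·29·33=24447 → min 18324.
Length 5: M₁..M₅: k=1: 0+18324+23·16·33=30468; k=2: 3312+13572+23·9·33=23715; k=3: 7245+18183+23·19·33=39849; k=4: 14274+0+23·29·33=36285 → min 23715.
Optimal order: ((M₁·M₂)·((M₃·M₄)·M₅)) with cost 23715.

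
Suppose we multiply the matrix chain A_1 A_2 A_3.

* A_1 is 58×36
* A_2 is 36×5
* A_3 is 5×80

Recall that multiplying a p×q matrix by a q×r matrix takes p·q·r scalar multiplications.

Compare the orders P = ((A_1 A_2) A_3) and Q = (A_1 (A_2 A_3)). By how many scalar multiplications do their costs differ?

Order P = ((A_1 A_2) A_3): (A_1 A_2): 58×36 by 36×5 → 58×5, cost 58·36·5 = 10440; ((A_1 A_2) A_3): 58×5 by 5×80 → 58×80, cost 58·5·80 = 23200; cumulative 33640. Total 33640.
Order Q = (A_1 (A_2 A_3)): (A_2 A_3): 36×5 by 5×80 → 36×80, cost 36·5·80 = 14400; (A_1 (A_2 A_3)): 58×36 by 36×80 → 58×80, cost 58·36·80 = 167040; cumulative 181440. Total 181440.
Difference: |33640 − 181440| = 147800.

147800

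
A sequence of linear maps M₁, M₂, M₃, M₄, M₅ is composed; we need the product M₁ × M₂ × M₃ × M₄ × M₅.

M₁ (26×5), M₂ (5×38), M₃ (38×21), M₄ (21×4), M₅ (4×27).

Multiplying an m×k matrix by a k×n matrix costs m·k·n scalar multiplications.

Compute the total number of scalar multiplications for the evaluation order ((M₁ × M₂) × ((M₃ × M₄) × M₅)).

(M₁ × M₂): 26×5 by 5×38 → 26×38, cost 26·5·38 = 4940
(M₃ × M₄): 38×21 by 21×4 → 38×4, cost 38·21·4 = 3192
((M₃ × M₄) × M₅): 38×4 by 4×27 → 38×27, cost 38·4·27 = 4104; cumulative 7296
((M₁ × M₂) × ((M₃ × M₄) × M₅)): 26×38 by 38×27 → 26×27, cost 26·38·27 = 26676; cumulative 38912
Total: 38912 scalar multiplications.

38912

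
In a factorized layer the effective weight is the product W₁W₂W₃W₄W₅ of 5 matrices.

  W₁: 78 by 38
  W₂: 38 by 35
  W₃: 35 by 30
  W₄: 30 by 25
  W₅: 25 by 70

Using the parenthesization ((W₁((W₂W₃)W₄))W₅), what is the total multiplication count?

(W₂W₃): 38×35 by 35×30 → 38×30, cost 38·35·30 = 39900
((W₂W₃)W₄): 38×30 by 30×25 → 38×25, cost 38·30·25 = 28500; cumulative 68400
(W₁((W₂W₃)W₄)): 78×38 by 38×25 → 78×25, cost 78·38·25 = 74100; cumulative 142500
((W₁((W₂W₃)W₄))W₅): 78×25 by 25×70 → 78×70, cost 78·25·70 = 136500; cumulative 279000
Total: 279000 scalar multiplications.

279000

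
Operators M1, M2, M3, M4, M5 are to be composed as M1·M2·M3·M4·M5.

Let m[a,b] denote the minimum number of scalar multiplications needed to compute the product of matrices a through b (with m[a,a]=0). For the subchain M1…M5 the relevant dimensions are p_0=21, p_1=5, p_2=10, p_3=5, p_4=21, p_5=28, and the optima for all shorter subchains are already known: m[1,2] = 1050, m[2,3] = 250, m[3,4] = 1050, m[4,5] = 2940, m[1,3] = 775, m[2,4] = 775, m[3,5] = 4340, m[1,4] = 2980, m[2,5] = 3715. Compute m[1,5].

6655

m[1,5] = min over k∈[1,4] of m[1,k]+m[k+1,5]+p_{0}·p_k·p_{5}.
k=1: 0 + 3715 + 21·5·28 = 6655; k=2: 1050 + 4340 + 21·10·28 = 11270; k=3: 775 + 2940 + 21·5·28 = 6655; k=4: 2980 + 0 + 21·21·28 = 15328.
Minimum: 6655 at k=1.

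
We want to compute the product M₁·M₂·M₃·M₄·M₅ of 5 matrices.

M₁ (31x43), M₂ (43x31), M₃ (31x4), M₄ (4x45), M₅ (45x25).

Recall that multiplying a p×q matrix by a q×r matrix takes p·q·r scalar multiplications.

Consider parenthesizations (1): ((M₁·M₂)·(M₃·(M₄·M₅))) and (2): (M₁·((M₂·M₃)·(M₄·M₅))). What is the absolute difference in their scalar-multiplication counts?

Order (1) = ((M₁·M₂)·(M₃·(M₄·M₅))): (M₁·M₂): 31×43 by 43×31 → 31×31, cost 31·43·31 = 41323; (M₄·M₅): 4×45 by 45×25 → 4×25, cost 4·45·25 = 4500; (M₃·(M₄·M₅)): 31×4 by 4×25 → 31×25, cost 31·4·25 = 3100; cumulative 7600; ((M₁·M₂)·(M₃·(M₄·M₅))): 31×31 by 31×25 → 31×25, cost 31·31·25 = 24025; cumulative 72948. Total 72948.
Order (2) = (M₁·((M₂·M₃)·(M₄·M₅))): (M₂·M₃): 43×31 by 31×4 → 43×4, cost 43·31·4 = 5332; (M₄·M₅): 4×45 by 45×25 → 4×25, cost 4·45·25 = 4500; ((M₂·M₃)·(M₄·M₅)): 43×4 by 4×25 → 43×25, cost 43·4·25 = 4300; cumulative 14132; (M₁·((M₂·M₃)·(M₄·M₅))): 31×43 by 43×25 → 31×25, cost 31·43·25 = 33325; cumulative 47457. Total 47457.
Difference: |72948 − 47457| = 25491.

25491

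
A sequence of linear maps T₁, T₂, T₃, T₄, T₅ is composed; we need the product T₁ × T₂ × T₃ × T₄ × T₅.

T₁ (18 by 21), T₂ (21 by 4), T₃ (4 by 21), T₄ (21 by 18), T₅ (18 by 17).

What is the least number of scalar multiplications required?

5472

Adjacent pairs: T₁T₂ = 18·21·4 = 1512; T₂T₃ = 21·4·21 = 1764; T₃T₄ = 4·21·18 = 1512; T₄T₅ = 21·18·17 = 6426.
Length 3: T₁..T₃: k=1: 0+1764+18·21·21=9702; k=2: 1512+0+18·4·21=3024 → min 3024 | T₂..T₄: k=2: 0+1512+21·4·18=3024; k=3: 1764+0+21·21·18=9702 → min 3024 | T₃..T₅: k=3: 0+6426+4·21·17=7854; k=4: 1512+0+4·18·17=2736 → min 2736.
Length 4: T₁..T₄: k=1: 0+3024+18·21·18=9828; k=2: 1512+1512+18·4·18=4320; k=3: 3024+0+18·21·18=9828 → min 4320 | T₂..T₅: k=2: 0+2736+21·4·17=4164; k=3: 1764+6426+21·21·17=15687; k=4: 3024+0+21·18·17=9450 → min 4164.
Length 5: T₁..T₅: k=1: 0+4164+18·21·17=10590; k=2: 1512+2736+18·4·17=5472; k=3: 3024+6426+18·21·17=15876; k=4: 4320+0+18·18·17=9828 → min 5472.
Optimal order: ((T₁ × T₂) × ((T₃ × T₄) × T₅)) with cost 5472.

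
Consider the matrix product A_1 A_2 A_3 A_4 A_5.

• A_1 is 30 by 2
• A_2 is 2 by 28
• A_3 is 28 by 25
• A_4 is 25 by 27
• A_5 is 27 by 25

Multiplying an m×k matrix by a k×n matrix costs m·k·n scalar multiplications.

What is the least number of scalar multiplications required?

Adjacent pairs: A_1A_2 = 30·2·28 = 1680; A_2A_3 = 2·28·25 = 1400; A_3A_4 = 28·25·27 = 18900; A_4A_5 = 25·27·25 = 16875.
Length 3: A_1..A_3: k=1: 0+1400+30·2·25=2900; k=2: 1680+0+30·28·25=22680 → min 2900 | A_2..A_4: k=2: 0+18900+2·28·27=20412; k=3: 1400+0+2·25·27=2750 → min 2750 | A_3..A_5: k=3: 0+16875+28·25·25=34375; k=4: 18900+0+28·27·25=37800 → min 34375.
Length 4: A_1..A_4: k=1: 0+2750+30·2·27=4370; k=2: 1680+18900+30·28·27=43260; k=3: 2900+0+30·25·27=23150 → min 4370 | A_2..A_5: k=2: 0+34375+2·28·25=35775; k=3: 1400+16875+2·25·25=19525; k=4: 2750+0+2·27·25=4100 → min 4100.
Length 5: A_1..A_5: k=1: 0+4100+30·2·25=5600; k=2: 1680+34375+30·28·25=57055; k=3: 2900+16875+30·25·25=38525; k=4: 4370+0+30·27·25=24620 → min 5600.
Optimal order: (A_1 (((A_2 A_3) A_4) A_5)) with cost 5600.

5600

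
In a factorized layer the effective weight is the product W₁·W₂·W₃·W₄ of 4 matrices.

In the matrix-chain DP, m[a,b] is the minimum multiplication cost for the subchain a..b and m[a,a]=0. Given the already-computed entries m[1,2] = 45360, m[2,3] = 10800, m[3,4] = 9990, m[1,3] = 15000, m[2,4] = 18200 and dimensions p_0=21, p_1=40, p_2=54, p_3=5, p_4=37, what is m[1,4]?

18885

m[1,4] = min over k∈[1,3] of m[1,k]+m[k+1,4]+p_{0}·p_k·p_{4}.
k=1: 0 + 18200 + 21·40·37 = 49280; k=2: 45360 + 9990 + 21·54·37 = 97308; k=3: 15000 + 0 + 21·5·37 = 18885.
Minimum: 18885 at k=3.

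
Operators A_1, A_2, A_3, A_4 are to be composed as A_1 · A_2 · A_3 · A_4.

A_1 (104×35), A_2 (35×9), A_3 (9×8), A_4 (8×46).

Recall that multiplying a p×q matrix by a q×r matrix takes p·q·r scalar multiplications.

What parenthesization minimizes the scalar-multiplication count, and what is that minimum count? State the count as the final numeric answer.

Adjacent pairs: A_1A_2 = 104·35·9 = 32760; A_2A_3 = 35·9·8 = 2520; A_3A_4 = 9·8·46 = 3312.
Length 3: A_1..A_3: k=1: 0+2520+104·35·8=31640; k=2: 32760+0+104·9·8=40248 → min 31640 | A_2..A_4: k=2: 0+3312+35·9·46=17802; k=3: 2520+0+35·8·46=15400 → min 15400.
Length 4: A_1..A_4: k=1: 0+15400+104·35·46=182840; k=2: 32760+3312+104·9·46=79128; k=3: 31640+0+104·8·46=69912 → min 69912.
Optimal parenthesization: ((A_1 · (A_2 · A_3)) · A_4) with cost 69912.

69912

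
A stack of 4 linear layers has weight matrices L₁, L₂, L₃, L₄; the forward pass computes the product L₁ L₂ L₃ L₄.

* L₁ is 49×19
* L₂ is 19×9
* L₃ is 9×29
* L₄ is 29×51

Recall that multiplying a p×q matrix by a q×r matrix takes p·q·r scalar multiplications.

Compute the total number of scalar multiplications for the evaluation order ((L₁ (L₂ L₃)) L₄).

104429

(L₂ L₃): 19×9 by 9×29 → 19×29, cost 19·9·29 = 4959
(L₁ (L₂ L₃)): 49×19 by 19×29 → 49×29, cost 49·19·29 = 26999; cumulative 31958
((L₁ (L₂ L₃)) L₄): 49×29 by 29×51 → 49×51, cost 49·29·51 = 72471; cumulative 104429
Total: 104429 scalar multiplications.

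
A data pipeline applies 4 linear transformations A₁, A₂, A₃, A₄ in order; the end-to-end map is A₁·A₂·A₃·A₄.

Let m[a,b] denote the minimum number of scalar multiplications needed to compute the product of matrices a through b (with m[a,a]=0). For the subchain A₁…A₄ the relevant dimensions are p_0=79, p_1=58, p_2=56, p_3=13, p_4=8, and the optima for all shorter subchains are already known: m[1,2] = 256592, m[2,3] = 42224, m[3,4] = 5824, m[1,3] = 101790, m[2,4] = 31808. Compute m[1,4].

68464

m[1,4] = min over k∈[1,3] of m[1,k]+m[k+1,4]+p_{0}·p_k·p_{4}.
k=1: 0 + 31808 + 79·58·8 = 68464; k=2: 256592 + 5824 + 79·56·8 = 297808; k=3: 101790 + 0 + 79·13·8 = 110006.
Minimum: 68464 at k=1.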